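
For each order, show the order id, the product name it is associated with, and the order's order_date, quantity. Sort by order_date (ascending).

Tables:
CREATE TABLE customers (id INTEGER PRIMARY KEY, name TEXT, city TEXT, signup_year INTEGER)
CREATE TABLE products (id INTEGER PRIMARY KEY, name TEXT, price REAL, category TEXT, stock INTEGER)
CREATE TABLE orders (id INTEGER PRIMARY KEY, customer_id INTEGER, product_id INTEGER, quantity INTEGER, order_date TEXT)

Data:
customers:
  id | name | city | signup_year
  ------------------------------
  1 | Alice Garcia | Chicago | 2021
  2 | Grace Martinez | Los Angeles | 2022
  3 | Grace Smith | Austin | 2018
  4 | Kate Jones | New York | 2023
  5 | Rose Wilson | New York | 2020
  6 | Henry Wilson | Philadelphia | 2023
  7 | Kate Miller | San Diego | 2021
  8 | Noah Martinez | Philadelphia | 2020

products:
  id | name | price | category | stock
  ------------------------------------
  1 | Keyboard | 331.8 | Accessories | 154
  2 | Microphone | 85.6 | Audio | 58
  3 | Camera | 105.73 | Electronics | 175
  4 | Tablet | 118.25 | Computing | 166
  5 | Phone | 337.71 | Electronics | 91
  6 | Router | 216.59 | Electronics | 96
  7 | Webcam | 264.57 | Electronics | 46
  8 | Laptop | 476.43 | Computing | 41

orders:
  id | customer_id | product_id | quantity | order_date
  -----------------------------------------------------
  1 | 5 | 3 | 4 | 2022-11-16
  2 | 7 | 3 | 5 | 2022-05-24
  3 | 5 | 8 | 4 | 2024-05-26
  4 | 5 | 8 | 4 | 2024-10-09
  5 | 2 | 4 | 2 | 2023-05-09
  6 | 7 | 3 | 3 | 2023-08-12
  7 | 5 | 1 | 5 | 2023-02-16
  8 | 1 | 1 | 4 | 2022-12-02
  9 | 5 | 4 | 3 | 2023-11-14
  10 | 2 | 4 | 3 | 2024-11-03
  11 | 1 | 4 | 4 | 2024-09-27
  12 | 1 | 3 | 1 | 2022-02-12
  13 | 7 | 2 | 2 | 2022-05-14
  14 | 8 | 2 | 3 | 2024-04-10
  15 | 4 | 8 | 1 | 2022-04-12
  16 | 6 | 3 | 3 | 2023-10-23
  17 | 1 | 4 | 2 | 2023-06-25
SELECT c.id, p.name AS product, c.order_date, c.quantity FROM orders c JOIN products p ON c.product_id = p.id ORDER BY c.order_date ASC

Execution result:
id | product | order_date | quantity
12 | Camera | 2022-02-12 | 1
15 | Laptop | 2022-04-12 | 1
13 | Microphone | 2022-05-14 | 2
2 | Camera | 2022-05-24 | 5
1 | Camera | 2022-11-16 | 4
8 | Keyboard | 2022-12-02 | 4
7 | Keyboard | 2023-02-16 | 5
5 | Tablet | 2023-05-09 | 2
17 | Tablet | 2023-06-25 | 2
6 | Camera | 2023-08-12 | 3
16 | Camera | 2023-10-23 | 3
9 | Tablet | 2023-11-14 | 3
14 | Microphone | 2024-04-10 | 3
3 | Laptop | 2024-05-26 | 4
11 | Tablet | 2024-09-27 | 4
4 | Laptop | 2024-10-09 | 4
10 | Tablet | 2024-11-03 | 3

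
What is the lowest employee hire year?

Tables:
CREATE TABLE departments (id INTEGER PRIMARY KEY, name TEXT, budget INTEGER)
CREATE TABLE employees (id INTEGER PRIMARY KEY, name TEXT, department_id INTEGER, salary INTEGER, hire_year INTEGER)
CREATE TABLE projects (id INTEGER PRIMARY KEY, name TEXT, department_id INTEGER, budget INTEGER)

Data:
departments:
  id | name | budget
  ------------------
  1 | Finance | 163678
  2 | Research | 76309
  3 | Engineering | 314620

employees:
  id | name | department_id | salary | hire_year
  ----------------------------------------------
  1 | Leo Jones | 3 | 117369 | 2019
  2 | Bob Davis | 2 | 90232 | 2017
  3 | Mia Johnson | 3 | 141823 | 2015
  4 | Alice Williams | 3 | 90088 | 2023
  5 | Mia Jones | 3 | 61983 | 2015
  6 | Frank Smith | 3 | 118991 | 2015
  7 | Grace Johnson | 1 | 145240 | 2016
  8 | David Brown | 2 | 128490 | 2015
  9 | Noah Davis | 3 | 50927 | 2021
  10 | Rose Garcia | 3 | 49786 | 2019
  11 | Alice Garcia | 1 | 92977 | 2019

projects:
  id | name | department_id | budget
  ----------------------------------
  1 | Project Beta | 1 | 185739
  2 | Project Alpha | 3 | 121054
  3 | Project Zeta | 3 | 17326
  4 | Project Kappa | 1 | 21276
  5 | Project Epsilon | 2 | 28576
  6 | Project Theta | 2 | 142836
SELECT MIN(hire_year) FROM employees

Execution result:
2015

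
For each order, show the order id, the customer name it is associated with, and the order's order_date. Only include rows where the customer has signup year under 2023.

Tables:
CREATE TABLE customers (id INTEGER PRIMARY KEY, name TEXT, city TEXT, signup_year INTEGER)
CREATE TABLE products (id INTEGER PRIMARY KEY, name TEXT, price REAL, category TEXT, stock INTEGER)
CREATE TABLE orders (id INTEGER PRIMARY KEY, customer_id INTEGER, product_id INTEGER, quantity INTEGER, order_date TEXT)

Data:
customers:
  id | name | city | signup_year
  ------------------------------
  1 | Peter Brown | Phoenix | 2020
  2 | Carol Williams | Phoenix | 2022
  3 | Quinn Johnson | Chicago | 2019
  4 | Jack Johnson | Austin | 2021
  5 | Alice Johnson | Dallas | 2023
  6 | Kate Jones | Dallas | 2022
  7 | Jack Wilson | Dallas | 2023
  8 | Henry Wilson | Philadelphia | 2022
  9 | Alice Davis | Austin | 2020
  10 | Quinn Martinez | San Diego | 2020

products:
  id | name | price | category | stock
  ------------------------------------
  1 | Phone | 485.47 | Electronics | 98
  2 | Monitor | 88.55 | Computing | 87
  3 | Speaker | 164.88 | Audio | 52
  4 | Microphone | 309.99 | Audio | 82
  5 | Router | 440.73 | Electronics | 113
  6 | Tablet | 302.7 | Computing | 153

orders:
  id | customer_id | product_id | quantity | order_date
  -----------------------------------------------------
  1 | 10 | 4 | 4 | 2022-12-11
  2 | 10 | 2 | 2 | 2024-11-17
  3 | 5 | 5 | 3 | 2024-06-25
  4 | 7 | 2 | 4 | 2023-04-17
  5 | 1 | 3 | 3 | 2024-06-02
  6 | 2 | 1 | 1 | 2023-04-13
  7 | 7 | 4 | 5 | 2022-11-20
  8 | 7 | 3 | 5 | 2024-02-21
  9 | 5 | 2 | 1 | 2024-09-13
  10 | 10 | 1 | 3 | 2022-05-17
SELECT c.id, p.name AS customer, c.order_date FROM orders c JOIN customers p ON c.customer_id = p.id WHERE p.signup_year < 2023

Execution result:
id | customer | order_date
1 | Quinn Martinez | 2022-12-11
2 | Quinn Martinez | 2024-11-17
5 | Peter Brown | 2024-06-02
6 | Carol Williams | 2023-04-13
10 | Quinn Martinez | 2022-05-17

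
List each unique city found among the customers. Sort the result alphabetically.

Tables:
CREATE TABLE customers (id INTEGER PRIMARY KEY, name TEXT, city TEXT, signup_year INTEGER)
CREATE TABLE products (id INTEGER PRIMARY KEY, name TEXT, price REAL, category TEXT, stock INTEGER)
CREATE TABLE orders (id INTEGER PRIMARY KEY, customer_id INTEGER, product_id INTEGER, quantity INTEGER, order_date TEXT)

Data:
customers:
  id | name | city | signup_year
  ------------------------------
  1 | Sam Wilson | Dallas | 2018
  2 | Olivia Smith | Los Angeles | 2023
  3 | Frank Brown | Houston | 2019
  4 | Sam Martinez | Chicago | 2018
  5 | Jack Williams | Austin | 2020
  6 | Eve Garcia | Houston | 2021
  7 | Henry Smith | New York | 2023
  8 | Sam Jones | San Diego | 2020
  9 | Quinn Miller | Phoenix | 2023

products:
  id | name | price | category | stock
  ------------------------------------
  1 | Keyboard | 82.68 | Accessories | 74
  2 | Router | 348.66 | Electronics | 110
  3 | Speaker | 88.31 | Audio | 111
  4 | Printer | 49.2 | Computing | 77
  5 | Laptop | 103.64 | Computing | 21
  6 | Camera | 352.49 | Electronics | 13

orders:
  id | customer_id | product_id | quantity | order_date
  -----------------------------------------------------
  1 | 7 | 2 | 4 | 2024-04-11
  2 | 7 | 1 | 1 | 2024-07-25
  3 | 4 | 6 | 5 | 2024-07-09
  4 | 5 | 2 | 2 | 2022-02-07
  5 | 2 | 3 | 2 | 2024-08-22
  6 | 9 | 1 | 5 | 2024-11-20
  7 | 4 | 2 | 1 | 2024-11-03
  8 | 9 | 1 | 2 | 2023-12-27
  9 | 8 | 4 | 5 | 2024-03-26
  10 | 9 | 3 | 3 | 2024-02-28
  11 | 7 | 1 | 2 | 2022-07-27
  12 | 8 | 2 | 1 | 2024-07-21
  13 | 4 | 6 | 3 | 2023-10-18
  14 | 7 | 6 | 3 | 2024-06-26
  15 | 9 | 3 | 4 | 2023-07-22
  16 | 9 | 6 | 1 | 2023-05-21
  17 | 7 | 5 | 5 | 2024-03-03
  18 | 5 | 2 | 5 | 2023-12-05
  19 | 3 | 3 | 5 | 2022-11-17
SELECT DISTINCT city FROM customers ORDER BY city

Execution result:
city
Austin
Chicago
Dallas
Houston
Los Angeles
New York
Phoenix
San Diego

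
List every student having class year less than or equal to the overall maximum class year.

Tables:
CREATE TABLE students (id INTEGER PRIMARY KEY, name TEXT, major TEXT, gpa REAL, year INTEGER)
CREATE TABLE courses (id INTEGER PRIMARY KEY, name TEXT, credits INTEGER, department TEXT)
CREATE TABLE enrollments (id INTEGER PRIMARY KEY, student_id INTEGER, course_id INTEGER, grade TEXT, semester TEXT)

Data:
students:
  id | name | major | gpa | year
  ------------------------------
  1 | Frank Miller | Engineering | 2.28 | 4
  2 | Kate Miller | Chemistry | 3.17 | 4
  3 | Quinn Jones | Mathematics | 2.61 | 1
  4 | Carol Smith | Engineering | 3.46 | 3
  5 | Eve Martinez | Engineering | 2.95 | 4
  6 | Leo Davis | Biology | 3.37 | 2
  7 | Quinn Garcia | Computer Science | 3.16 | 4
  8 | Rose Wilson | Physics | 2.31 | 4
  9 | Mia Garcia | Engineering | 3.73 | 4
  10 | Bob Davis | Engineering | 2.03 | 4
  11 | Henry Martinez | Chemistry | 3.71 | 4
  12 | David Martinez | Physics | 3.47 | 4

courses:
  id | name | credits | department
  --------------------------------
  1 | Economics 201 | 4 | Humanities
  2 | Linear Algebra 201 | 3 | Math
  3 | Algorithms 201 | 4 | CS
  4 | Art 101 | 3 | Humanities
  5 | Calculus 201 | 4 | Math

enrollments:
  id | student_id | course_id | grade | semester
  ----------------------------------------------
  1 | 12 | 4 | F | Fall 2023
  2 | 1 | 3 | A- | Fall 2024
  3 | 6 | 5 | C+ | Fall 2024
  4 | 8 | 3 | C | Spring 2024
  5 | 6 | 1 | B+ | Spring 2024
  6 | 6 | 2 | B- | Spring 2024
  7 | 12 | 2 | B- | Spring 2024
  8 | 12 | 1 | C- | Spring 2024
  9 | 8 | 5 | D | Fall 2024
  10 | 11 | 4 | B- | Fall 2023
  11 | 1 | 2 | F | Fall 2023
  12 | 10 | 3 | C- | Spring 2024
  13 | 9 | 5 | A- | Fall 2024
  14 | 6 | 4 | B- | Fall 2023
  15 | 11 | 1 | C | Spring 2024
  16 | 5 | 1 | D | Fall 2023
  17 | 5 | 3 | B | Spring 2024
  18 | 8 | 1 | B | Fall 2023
SELECT name, year FROM students WHERE year <= (SELECT MAX(year) FROM students)

Execution result:
name | year
Frank Miller | 4
Kate Miller | 4
Quinn Jones | 1
Carol Smith | 3
Eve Martinez | 4
Leo Davis | 2
Quinn Garcia | 4
Rose Wilson | 4
Mia Garcia | 4
Bob Davis | 4
Henry Martinez | 4
David Martinez | 4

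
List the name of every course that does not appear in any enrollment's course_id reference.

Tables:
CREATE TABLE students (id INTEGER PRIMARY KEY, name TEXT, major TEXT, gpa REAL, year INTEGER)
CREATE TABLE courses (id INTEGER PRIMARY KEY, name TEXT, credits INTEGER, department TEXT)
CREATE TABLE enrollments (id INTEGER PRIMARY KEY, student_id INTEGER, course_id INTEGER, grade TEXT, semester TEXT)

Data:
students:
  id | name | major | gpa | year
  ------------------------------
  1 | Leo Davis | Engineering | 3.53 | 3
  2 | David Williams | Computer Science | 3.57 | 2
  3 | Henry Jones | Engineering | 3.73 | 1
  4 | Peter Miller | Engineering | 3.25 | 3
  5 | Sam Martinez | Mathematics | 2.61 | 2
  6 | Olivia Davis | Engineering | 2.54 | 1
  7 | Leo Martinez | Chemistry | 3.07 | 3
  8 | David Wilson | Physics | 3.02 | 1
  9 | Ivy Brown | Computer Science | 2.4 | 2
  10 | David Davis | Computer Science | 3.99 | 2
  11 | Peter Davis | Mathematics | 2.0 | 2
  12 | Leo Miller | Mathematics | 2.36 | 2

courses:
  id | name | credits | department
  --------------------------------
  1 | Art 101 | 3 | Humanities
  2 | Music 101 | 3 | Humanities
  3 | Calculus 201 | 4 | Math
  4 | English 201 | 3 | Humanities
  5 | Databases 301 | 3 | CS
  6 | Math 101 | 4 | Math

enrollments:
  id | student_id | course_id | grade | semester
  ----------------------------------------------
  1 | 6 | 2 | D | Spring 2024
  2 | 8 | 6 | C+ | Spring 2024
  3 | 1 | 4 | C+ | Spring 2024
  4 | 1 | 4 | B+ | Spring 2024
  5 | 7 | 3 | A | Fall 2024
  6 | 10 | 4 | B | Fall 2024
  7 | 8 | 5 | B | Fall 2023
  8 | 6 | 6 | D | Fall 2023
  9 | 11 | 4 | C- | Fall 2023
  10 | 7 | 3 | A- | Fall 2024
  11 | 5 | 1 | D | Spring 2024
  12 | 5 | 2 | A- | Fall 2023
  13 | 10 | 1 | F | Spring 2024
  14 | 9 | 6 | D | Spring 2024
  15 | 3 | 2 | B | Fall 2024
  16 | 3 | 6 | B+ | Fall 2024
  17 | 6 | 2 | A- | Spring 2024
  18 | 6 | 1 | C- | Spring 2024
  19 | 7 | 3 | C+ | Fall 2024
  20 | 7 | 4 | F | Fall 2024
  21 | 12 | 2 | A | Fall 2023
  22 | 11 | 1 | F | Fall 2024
SELECT p.name FROM courses p LEFT JOIN enrollments c ON c.course_id = p.id WHERE c.id IS NULL

Execution result:
(no rows)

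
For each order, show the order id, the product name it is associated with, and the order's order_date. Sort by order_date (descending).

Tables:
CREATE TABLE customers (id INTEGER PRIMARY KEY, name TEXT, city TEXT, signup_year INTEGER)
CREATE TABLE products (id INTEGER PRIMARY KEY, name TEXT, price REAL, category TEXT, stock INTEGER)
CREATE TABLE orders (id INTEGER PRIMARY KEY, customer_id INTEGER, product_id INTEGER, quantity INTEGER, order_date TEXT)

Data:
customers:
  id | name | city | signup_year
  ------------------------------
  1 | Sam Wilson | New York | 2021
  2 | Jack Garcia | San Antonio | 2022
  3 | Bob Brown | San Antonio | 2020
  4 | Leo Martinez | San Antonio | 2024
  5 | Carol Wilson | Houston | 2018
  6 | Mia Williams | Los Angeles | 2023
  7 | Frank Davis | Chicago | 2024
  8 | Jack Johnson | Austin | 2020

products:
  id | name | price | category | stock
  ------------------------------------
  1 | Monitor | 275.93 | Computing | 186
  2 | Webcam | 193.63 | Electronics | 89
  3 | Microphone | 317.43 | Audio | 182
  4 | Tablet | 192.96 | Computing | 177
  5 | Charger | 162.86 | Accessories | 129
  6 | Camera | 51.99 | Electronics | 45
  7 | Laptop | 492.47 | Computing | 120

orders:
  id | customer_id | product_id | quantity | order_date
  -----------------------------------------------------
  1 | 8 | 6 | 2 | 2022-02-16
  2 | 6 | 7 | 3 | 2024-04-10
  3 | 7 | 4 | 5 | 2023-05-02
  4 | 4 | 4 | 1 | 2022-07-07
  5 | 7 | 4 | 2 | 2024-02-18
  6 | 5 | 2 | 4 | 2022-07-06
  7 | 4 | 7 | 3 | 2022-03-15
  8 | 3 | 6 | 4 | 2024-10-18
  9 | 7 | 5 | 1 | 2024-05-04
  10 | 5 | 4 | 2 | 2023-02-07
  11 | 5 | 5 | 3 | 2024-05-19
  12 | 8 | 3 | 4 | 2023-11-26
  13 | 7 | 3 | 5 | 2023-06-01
SELECT c.id, p.name AS product, c.order_date FROM orders c JOIN products p ON c.product_id = p.id ORDER BY c.order_date DESC

Execution result:
id | product | order_date
8 | Camera | 2024-10-18
11 | Charger | 2024-05-19
9 | Charger | 2024-05-04
2 | Laptop | 2024-04-10
5 | Tablet | 2024-02-18
12 | Microphone | 2023-11-26
13 | Microphone | 2023-06-01
3 | Tablet | 2023-05-02
10 | Tablet | 2023-02-07
4 | Tablet | 2022-07-07
6 | Webcam | 2022-07-06
7 | Laptop | 2022-03-15
1 | Camera | 2022-02-16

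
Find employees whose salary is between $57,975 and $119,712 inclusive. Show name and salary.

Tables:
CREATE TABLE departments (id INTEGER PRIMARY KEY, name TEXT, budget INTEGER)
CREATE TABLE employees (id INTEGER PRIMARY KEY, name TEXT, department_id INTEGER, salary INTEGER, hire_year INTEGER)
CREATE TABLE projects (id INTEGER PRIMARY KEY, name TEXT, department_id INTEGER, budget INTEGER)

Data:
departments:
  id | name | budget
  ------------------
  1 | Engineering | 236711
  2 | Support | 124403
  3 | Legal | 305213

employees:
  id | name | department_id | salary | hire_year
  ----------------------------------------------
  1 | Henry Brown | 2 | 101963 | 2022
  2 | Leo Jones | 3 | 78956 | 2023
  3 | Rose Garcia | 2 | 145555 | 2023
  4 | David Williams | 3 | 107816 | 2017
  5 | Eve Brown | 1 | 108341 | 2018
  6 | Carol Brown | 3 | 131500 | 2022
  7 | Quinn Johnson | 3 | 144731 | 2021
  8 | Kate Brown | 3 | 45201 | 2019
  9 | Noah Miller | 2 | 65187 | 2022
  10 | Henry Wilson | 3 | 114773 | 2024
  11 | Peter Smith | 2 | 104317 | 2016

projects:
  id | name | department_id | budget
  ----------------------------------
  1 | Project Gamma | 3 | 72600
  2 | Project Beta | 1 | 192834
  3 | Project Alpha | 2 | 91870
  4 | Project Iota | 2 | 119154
SELECT name, salary FROM employees WHERE salary BETWEEN 57975 AND 119712

Execution result:
name | salary
Henry Brown | 101963
Leo Jones | 78956
David Williams | 107816
Eve Brown | 108341
Noah Miller | 65187
Henry Wilson | 114773
Peter Smith | 104317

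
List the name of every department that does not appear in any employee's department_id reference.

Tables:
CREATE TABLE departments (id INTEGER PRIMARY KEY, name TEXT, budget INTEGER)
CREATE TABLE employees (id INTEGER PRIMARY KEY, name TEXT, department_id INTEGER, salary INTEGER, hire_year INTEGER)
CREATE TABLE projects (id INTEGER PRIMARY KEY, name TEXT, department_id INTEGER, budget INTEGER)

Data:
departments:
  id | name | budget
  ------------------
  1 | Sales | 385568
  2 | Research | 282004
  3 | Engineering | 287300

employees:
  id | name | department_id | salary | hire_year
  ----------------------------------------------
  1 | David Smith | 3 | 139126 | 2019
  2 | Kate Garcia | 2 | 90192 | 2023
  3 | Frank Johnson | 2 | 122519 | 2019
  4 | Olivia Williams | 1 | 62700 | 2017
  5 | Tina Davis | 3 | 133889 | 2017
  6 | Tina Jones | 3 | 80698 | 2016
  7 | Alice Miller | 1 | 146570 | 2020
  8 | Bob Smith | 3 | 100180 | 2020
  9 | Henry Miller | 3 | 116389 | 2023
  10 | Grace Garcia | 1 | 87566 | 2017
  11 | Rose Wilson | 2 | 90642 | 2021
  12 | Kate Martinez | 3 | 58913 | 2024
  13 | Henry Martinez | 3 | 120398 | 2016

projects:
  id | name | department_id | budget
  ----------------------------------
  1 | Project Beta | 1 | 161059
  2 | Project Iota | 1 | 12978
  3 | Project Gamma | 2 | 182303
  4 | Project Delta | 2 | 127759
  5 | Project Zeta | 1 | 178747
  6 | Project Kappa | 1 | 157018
SELECT p.name FROM departments p LEFT JOIN employees c ON c.department_id = p.id WHERE c.id IS NULL

Execution result:
(no rows)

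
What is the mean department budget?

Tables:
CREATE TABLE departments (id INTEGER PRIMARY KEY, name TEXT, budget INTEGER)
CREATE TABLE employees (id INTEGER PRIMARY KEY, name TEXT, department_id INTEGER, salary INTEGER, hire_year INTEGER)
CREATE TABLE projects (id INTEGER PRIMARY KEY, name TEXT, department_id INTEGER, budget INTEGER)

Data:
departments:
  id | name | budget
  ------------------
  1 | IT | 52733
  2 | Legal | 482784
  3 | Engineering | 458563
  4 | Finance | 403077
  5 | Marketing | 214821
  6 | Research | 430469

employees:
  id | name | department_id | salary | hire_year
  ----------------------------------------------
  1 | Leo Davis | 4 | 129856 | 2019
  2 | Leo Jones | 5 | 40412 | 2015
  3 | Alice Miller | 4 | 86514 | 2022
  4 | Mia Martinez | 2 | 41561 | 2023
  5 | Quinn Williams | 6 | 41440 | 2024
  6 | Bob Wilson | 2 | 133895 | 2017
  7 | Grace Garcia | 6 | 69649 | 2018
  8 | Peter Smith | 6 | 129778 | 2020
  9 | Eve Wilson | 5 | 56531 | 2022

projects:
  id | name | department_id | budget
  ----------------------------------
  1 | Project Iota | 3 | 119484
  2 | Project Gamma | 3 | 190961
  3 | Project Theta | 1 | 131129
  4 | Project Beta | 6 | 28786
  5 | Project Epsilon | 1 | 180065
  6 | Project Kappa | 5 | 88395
SELECT AVG(budget) FROM departments

Execution result:
340407.83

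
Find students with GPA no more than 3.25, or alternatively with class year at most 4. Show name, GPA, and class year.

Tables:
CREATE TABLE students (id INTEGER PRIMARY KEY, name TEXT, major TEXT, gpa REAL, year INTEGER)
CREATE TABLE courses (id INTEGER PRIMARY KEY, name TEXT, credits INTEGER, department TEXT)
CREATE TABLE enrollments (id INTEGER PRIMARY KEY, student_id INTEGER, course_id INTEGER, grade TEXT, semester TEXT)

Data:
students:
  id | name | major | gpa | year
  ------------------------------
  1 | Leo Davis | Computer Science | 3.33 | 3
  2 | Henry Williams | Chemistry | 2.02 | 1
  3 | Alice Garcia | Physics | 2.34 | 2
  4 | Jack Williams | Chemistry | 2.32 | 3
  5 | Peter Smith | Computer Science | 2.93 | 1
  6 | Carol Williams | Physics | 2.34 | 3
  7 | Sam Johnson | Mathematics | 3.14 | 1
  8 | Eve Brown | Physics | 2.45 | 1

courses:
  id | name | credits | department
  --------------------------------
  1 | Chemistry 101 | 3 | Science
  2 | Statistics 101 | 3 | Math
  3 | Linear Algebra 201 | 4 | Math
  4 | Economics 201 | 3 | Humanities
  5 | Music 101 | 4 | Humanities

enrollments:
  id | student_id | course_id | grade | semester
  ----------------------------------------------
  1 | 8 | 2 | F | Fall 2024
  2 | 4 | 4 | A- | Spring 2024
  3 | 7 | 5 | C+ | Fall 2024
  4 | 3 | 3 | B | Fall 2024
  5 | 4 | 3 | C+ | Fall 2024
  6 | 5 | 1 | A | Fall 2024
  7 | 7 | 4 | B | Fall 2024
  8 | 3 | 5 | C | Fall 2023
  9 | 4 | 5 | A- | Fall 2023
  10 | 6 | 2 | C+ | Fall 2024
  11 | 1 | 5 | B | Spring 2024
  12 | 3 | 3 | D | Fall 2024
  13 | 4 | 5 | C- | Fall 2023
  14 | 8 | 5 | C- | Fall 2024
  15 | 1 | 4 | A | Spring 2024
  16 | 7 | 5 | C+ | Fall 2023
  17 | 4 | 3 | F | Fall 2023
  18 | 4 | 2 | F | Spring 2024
SELECT name, gpa, year FROM students WHERE gpa <= 3.25 OR year <= 4

Execution result:
name | gpa | year
Leo Davis | 3.33 | 3
Henry Williams | 2.02 | 1
Alice Garcia | 2.34 | 2
Jack Williams | 2.32 | 3
Peter Smith | 2.93 | 1
Carol Williams | 2.34 | 3
Sam Johnson | 3.14 | 1
Eve Brown | 2.45 | 1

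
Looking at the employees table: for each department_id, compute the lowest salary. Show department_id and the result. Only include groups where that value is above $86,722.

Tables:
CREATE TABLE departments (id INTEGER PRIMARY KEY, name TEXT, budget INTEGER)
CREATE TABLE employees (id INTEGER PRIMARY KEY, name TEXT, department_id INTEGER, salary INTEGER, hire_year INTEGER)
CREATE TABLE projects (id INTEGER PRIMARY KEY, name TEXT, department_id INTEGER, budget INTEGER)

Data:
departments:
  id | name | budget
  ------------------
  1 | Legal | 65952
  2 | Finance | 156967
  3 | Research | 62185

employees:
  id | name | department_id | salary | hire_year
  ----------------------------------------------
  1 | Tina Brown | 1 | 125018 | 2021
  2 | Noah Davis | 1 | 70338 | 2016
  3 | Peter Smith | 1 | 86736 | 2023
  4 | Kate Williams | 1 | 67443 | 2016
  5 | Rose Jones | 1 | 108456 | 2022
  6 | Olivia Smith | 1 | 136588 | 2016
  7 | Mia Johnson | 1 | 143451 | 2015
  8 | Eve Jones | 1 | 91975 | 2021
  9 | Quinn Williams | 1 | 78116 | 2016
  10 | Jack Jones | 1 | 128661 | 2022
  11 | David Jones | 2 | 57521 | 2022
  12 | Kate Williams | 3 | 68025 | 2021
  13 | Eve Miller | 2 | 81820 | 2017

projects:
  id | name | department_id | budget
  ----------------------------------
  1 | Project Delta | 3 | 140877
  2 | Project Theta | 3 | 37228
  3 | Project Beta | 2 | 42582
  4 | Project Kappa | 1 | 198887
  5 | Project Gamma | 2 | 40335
SELECT department_id, MIN(salary) AS min_salary FROM employees GROUP BY department_id HAVING MIN(salary) > 86722

Execution result:
(no rows)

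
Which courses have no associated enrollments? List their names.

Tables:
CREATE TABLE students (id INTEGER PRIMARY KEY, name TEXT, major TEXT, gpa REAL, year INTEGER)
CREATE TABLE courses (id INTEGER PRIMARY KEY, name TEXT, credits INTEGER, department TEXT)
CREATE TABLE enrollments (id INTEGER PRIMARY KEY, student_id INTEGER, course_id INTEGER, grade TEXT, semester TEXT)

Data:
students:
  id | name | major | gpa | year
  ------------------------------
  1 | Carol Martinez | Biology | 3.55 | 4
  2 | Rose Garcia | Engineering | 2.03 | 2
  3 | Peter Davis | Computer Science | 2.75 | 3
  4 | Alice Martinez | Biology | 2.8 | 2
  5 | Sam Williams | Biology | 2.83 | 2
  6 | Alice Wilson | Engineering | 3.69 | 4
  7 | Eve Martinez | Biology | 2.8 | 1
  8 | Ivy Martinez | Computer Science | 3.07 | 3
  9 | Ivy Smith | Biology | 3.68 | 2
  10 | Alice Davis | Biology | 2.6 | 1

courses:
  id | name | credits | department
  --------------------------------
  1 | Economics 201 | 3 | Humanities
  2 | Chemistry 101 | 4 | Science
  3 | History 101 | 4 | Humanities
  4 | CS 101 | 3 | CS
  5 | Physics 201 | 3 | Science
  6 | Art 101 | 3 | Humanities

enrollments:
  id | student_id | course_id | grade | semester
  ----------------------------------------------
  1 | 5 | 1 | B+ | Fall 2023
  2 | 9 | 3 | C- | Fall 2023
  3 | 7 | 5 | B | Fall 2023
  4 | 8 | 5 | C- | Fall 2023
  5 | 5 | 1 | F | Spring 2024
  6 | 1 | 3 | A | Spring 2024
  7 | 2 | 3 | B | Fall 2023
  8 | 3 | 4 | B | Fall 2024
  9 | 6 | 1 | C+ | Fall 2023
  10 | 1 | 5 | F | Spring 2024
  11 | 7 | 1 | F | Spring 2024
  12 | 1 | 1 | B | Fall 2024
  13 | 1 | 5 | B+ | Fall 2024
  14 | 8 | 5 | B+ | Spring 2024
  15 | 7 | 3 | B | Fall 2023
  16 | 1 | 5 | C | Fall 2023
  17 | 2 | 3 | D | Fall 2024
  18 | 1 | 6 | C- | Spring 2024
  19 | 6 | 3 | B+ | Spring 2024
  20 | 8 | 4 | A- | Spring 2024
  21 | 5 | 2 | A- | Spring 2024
SELECT p.name FROM courses p LEFT JOIN enrollments c ON c.course_id = p.id WHERE c.id IS NULL

Execution result:
(no rows)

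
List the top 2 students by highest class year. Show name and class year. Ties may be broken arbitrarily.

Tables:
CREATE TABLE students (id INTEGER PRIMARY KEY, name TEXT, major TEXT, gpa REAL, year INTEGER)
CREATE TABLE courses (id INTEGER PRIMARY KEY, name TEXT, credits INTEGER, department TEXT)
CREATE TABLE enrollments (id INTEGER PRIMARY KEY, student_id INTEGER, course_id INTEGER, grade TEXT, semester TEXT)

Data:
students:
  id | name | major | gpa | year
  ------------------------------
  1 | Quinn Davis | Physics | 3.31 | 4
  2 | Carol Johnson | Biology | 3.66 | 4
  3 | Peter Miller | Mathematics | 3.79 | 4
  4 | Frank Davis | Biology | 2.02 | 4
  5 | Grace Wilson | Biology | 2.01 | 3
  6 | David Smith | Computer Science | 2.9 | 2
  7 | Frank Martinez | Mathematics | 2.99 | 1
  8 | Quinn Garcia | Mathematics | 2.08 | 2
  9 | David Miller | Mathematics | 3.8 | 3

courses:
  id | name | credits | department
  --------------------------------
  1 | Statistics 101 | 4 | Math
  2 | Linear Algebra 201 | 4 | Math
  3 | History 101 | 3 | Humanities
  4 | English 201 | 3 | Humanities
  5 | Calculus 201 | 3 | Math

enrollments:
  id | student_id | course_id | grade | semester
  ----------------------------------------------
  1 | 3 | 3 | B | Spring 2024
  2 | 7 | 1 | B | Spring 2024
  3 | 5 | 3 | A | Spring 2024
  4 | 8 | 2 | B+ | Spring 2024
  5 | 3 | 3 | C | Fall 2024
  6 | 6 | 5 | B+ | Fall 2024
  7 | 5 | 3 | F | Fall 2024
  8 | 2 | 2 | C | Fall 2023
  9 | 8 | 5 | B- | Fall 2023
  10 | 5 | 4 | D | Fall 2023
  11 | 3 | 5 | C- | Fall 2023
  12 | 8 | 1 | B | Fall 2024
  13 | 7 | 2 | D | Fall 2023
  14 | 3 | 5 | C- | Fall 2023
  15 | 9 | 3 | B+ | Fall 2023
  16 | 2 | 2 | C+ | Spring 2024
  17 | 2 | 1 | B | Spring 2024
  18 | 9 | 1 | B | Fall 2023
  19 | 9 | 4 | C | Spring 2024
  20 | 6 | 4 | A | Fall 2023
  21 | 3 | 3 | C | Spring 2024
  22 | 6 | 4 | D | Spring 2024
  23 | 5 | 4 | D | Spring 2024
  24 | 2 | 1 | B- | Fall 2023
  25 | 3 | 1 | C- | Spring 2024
SELECT name, year FROM students ORDER BY year DESC LIMIT 2

Execution result:
name | year
Quinn Davis | 4
Carol Johnson | 4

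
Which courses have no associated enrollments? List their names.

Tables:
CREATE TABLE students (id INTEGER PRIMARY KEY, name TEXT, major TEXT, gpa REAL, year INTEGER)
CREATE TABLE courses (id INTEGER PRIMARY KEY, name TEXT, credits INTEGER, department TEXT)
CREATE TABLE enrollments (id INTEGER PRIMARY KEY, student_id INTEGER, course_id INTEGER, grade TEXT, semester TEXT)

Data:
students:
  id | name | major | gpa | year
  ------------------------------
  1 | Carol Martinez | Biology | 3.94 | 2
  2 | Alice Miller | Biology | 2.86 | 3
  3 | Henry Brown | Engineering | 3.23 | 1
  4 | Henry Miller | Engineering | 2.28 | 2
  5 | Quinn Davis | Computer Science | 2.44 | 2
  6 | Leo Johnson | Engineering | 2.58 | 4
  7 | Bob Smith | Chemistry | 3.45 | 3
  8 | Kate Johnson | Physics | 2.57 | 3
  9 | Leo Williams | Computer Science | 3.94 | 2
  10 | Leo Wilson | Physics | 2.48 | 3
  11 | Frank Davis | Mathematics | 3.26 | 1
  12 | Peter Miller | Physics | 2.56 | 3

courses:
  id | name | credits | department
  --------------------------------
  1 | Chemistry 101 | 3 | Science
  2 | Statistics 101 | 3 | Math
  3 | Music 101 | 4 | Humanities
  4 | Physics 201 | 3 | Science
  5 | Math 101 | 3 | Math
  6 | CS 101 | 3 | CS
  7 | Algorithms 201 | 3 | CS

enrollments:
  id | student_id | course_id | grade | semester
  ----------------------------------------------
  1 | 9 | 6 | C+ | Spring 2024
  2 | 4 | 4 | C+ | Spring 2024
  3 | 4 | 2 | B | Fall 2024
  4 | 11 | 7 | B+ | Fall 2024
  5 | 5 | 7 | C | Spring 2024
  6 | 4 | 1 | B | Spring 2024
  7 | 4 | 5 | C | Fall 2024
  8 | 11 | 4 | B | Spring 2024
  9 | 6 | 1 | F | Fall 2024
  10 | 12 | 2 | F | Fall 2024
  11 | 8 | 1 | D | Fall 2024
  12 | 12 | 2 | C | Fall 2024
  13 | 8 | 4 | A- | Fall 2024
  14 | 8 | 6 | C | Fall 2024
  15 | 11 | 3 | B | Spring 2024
SELECT p.name FROM courses p LEFT JOIN enrollments c ON c.course_id = p.id WHERE c.id IS NULL

Execution result:
(no rows)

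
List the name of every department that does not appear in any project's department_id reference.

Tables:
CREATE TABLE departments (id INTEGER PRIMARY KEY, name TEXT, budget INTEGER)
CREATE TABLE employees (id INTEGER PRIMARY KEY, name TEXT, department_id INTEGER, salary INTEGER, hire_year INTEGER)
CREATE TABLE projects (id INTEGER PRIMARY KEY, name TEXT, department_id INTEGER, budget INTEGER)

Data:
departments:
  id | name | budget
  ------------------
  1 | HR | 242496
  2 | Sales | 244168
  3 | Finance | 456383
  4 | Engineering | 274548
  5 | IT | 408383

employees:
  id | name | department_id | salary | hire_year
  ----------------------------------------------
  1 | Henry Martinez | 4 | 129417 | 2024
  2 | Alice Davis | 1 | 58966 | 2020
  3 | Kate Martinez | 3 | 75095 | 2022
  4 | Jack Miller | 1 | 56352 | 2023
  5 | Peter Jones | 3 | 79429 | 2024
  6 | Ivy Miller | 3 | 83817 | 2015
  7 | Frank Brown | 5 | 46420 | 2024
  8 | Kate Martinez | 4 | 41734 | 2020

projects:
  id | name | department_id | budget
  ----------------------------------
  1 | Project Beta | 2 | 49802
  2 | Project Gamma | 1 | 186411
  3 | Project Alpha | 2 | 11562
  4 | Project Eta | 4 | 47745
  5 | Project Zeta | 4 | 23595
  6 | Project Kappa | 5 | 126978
SELECT p.name FROM departments p LEFT JOIN projects c ON c.department_id = p.id WHERE c.id IS NULL

Execution result:
Finance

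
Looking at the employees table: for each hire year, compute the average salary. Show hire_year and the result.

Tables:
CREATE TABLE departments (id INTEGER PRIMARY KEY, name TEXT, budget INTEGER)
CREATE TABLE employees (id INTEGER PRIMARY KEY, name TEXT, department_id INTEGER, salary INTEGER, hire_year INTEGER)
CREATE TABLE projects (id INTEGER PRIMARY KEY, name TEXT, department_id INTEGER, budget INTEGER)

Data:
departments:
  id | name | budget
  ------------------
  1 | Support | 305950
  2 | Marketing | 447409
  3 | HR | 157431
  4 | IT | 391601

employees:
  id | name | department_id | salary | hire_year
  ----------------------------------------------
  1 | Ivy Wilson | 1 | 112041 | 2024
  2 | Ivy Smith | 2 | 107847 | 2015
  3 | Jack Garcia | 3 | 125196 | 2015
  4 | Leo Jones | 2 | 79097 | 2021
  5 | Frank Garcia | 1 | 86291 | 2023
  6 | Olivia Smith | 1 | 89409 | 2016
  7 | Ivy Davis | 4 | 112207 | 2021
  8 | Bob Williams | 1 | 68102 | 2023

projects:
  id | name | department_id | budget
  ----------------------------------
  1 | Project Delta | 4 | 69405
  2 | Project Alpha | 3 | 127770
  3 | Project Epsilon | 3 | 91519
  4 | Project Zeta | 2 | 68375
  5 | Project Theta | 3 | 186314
SELECT hire_year, AVG(salary) AS avg_salary FROM employees GROUP BY hire_year

Execution result:
hire_year | avg_salary
2015 | 116521.50
2016 | 89409.00
2021 | 95652.00
2023 | 77196.50
2024 | 112041.00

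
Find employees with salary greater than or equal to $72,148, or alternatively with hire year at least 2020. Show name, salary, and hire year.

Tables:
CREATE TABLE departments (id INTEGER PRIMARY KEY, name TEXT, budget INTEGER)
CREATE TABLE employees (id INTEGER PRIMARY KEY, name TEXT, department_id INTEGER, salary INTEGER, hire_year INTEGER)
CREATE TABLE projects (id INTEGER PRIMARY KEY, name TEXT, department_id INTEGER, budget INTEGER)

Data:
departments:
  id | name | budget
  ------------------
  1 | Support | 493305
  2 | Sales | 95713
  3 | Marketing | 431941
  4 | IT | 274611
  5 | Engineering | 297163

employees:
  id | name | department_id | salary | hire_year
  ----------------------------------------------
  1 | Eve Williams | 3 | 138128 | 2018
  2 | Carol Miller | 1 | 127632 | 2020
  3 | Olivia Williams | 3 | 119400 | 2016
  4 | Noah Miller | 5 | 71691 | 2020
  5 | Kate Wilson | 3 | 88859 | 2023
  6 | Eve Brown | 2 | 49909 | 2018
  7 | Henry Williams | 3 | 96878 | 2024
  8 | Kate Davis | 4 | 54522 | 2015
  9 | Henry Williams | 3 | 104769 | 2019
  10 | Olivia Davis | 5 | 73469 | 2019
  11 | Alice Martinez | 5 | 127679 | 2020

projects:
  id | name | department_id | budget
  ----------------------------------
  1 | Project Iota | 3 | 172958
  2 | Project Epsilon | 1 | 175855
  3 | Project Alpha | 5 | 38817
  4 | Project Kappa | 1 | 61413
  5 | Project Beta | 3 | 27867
SELECT name, salary, hire_year FROM employees WHERE salary >= 72148 OR hire_year >= 2020

Execution result:
name | salary | hire_year
Eve Williams | 138128 | 2018
Carol Miller | 127632 | 2020
Olivia Williams | 119400 | 2016
Noah Miller | 71691 | 2020
Kate Wilson | 88859 | 2023
Henry Williams | 96878 | 2024
Henry Williams | 104769 | 2019
Olivia Davis | 73469 | 2019
Alice Martinez | 127679 | 2020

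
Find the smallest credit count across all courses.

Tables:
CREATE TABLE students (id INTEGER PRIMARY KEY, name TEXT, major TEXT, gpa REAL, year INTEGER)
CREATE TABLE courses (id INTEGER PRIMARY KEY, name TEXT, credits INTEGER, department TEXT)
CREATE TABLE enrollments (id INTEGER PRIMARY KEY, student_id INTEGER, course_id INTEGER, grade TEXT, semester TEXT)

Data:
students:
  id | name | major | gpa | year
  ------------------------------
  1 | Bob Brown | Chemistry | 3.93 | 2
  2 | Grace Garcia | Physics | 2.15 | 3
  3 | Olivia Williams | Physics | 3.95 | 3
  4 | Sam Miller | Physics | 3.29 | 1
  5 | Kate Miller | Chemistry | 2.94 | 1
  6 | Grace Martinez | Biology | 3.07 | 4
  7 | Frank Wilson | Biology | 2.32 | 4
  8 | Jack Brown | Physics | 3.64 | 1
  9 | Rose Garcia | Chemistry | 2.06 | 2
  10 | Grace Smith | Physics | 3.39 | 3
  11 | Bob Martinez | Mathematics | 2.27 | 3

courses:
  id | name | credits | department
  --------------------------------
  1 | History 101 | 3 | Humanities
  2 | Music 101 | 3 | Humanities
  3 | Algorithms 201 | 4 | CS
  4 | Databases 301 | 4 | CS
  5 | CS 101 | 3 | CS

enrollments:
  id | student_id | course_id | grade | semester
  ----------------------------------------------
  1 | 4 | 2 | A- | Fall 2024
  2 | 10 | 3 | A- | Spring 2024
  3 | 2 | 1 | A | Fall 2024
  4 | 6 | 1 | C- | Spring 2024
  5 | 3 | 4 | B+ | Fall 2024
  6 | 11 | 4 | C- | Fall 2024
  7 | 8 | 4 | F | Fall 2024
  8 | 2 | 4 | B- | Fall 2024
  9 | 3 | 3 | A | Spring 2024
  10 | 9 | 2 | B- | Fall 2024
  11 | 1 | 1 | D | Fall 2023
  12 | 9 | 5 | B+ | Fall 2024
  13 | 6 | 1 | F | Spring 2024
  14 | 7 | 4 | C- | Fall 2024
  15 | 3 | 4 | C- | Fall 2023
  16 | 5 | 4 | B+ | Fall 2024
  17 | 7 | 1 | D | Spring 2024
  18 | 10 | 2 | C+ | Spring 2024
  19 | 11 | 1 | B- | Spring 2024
SELECT MIN(credits) FROM courses

Execution result:
3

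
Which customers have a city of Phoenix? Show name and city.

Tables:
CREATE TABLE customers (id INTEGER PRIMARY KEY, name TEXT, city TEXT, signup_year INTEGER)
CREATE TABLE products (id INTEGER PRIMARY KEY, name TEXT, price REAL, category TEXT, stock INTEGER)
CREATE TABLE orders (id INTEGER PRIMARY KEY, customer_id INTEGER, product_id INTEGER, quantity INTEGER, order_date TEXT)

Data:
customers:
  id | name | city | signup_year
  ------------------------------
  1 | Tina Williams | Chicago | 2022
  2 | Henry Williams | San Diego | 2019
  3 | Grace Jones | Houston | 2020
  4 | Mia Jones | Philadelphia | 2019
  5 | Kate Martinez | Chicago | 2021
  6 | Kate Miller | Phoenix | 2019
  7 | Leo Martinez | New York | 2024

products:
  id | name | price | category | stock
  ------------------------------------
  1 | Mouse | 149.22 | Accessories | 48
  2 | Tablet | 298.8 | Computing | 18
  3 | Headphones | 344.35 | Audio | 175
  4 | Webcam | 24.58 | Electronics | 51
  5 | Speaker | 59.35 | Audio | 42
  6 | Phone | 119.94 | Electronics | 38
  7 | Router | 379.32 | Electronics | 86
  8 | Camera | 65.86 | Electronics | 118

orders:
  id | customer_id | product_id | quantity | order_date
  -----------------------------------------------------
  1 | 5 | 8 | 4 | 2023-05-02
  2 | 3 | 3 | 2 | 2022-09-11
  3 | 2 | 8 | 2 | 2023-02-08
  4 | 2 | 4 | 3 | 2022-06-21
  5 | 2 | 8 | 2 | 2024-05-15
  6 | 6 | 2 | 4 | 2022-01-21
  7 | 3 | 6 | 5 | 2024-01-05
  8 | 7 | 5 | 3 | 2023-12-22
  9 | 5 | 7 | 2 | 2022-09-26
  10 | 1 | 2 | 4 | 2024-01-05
SELECT name, city FROM customers WHERE city = 'Phoenix'

Execution result:
name | city
Kate Miller | Phoenix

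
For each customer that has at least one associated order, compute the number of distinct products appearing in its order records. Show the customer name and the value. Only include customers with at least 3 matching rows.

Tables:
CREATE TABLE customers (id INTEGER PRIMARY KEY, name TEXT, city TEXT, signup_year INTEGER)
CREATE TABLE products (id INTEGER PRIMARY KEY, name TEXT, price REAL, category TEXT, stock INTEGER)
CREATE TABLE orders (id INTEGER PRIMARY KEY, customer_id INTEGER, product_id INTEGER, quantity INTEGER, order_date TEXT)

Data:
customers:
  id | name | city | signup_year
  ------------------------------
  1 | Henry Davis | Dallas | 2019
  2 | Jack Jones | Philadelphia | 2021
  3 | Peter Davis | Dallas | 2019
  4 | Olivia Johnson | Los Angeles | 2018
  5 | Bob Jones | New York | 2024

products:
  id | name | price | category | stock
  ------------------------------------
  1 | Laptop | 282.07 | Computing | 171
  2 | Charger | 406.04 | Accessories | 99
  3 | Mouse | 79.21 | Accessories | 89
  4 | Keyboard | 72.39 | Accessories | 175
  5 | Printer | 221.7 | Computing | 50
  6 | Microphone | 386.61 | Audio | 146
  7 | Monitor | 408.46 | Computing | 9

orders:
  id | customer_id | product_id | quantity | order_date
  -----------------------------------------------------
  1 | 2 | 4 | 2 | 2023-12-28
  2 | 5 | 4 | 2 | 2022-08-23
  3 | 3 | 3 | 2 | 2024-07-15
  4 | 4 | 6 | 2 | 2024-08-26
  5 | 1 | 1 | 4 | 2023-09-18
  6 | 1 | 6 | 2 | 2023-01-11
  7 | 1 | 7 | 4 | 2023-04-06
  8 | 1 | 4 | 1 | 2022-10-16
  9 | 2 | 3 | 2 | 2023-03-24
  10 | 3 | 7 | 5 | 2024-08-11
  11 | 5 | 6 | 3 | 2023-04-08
SELECT p.name, COUNT(DISTINCT c.product_id) AS distinct_product_count FROM orders c JOIN customers p ON c.customer_id = p.id GROUP BY p.id, p.name HAVING COUNT(*) >= 3

Execution result:
name | distinct_product_count
Henry Davis | 4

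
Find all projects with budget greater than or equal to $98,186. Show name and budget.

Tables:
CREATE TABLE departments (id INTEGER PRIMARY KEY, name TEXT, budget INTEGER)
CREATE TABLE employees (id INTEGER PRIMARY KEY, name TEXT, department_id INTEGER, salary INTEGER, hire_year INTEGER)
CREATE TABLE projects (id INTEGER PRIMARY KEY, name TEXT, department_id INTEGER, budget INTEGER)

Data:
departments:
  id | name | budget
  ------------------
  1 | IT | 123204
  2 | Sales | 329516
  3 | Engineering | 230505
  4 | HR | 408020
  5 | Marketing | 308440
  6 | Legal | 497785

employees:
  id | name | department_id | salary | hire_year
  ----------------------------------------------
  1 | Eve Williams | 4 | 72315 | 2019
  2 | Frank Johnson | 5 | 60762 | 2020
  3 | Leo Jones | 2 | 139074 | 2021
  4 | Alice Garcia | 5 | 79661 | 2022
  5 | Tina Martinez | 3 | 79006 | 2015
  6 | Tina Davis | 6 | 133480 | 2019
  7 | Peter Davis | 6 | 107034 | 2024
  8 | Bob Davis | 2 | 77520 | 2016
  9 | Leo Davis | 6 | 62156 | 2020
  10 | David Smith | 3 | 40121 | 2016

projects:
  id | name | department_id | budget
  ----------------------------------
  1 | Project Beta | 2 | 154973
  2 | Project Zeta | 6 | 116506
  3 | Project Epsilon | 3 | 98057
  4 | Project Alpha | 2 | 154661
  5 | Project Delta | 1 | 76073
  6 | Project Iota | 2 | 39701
SELECT name, budget FROM projects WHERE budget >= 98186

Execution result:
name | budget
Project Beta | 154973
Project Zeta | 116506
Project Alpha | 154661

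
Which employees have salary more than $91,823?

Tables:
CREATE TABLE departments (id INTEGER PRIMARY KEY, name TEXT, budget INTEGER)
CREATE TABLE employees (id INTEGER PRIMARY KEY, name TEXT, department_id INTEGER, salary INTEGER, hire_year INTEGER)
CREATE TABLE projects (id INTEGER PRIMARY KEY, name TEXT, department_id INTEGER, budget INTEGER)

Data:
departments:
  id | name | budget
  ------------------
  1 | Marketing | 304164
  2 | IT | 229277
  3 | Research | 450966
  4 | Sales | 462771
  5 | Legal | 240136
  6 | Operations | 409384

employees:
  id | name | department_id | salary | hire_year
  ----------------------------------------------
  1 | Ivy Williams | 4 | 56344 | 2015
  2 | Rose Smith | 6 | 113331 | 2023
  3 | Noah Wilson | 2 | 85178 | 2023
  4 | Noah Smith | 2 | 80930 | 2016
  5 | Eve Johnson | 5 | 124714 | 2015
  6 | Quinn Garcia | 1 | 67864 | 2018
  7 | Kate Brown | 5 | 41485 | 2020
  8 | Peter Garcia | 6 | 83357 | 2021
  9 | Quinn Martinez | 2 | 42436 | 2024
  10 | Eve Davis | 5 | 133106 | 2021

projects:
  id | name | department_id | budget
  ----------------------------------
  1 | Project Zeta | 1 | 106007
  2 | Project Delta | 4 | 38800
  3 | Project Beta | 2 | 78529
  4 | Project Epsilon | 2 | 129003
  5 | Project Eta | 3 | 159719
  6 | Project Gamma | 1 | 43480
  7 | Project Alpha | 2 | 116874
SELECT name, salary FROM employees WHERE salary > 91823

Execution result:
name | salary
Rose Smith | 113331
Eve Johnson | 124714
Eve Davis | 133106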